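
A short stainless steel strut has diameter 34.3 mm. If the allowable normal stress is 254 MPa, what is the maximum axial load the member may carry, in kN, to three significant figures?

A = 924 mm².
P_max = σ_allow · A = 254 · 924 = 234700 N = 234.7 kN.

235 kN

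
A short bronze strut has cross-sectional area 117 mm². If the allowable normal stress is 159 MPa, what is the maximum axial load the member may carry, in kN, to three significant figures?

18.6 kN

P_max = σ_allow · A = 159 · 117 = 18600 N = 18.6 kN.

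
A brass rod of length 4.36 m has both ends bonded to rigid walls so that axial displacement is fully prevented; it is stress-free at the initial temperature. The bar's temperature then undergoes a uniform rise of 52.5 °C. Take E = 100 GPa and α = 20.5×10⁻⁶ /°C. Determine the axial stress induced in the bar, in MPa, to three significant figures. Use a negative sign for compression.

-108 MPa

Free thermal expansion αLΔT = 20.5e-6 · 4360 · 52.5 = 4.692 mm.
The walls impose strain ε = −(4.692)/4360 = -1.0762e-03; σ = Eε = 100000 · -1.0762e-03 = -107.6 MPa.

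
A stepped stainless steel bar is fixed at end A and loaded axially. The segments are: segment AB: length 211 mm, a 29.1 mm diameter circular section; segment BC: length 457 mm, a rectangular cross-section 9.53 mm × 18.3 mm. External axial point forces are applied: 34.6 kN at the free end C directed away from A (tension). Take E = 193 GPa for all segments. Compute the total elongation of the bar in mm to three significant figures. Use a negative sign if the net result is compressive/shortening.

Internal axial forces (sectioning from the free end, tension +): N_BC = 34.6 kN, N_AB = 34.6 kN.
A_AB = 665.1 mm².
A_BC = 174.4 mm².
δ_AB = 34600·211/(665.1·193000) = 0.05688 mm
δ_BC = 34600·457/(174.4·193000) = 0.4698 mm
δ = Σδ_i = 0.5267 mm.

0.527 mm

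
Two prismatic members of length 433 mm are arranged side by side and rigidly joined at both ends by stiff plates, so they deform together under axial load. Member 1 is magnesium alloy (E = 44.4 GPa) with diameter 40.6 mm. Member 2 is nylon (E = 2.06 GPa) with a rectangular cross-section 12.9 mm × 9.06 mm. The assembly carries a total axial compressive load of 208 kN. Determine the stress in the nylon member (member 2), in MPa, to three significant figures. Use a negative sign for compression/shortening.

A_1 = 1295 mm².
A_2 = 116.9 mm².
Equal strain + equilibrium ⇒ each member carries load in proportion to AE: A₁E₁ = 57480000 N, A₂E₂ = 240800 N, ΣAE = 57720000 N.
σ₂ = P·E₂/ΣAE = -208000·2060/57720000 = -7.423 MPa.

-7.42 MPa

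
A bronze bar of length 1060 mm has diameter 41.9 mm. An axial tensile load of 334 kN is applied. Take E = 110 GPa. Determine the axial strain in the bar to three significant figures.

0.00220

A = 1379 mm².
σ = N/A = 242.2 MPa; ε = σ/E = 242.2/110000 = 2.202e-03.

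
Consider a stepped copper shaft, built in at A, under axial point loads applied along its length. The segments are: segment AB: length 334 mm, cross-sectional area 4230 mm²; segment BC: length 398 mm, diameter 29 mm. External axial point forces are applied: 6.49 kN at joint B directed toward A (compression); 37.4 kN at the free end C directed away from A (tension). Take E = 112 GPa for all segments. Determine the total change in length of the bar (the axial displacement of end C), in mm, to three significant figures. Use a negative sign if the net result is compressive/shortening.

0.223 mm

Internal axial forces (sectioning from the free end, tension +): N_BC = 37.4 kN, N_AB = 30.91 kN.
A_BC = 660.5 mm².
δ_AB = 30910·334/(4230·112000) = 0.02179 mm
δ_BC = 37400·398/(660.5·112000) = 0.2012 mm
δ = Σδ_i = 0.223 mm.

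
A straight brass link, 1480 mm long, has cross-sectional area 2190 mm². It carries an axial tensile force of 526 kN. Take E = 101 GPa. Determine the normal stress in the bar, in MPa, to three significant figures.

240 MPa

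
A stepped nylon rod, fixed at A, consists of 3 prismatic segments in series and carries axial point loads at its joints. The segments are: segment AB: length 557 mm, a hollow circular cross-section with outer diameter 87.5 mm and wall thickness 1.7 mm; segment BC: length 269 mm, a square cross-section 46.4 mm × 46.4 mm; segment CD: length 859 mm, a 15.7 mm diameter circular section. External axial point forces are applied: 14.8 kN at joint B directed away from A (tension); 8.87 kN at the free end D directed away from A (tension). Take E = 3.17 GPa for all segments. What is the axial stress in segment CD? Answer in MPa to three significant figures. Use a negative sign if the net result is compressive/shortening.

Internal axial forces (sectioning from the free end, tension +): N_CD = 8.87 kN, N_BC = 8.87 kN, N_AB = 23.67 kN.
A_CD = 193.6 mm².
σ_CD = N_CD/A_CD = 8870/193.6 = 45.82 MPa.

45.8 MPa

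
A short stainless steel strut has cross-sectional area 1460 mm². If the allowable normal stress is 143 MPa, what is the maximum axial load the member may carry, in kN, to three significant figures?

209 kN

P_max = σ_allow · A = 143 · 1460 = 208800 N = 208.8 kN.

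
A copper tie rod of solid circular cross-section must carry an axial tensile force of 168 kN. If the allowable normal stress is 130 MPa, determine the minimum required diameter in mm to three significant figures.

40.6 mm

Required area A ≥ P/σ_allow = 168000/130 = 1292 mm².
For a solid circular section, d ≥ √(4A/π) = 40.56 mm.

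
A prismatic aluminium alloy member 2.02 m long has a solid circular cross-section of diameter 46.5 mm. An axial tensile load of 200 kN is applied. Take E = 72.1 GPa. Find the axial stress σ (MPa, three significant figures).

A = 1698 mm².
σ = N/A = 200000/1698 = 117.8 MPa.

118 MPa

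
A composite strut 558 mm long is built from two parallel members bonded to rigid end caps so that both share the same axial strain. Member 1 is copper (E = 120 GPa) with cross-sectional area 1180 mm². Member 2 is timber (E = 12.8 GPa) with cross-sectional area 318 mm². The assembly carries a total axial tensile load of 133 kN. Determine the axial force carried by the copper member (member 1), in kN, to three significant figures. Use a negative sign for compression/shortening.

129 kN

Equal strain + equilibrium ⇒ each member carries load in proportion to AE: A₁E₁ = 141600000 N, A₂E₂ = 4070000 N, ΣAE = 145700000 N.
F₁ = P·A₁E₁/ΣAE = 133000·141600000/145700000 = 129300 N.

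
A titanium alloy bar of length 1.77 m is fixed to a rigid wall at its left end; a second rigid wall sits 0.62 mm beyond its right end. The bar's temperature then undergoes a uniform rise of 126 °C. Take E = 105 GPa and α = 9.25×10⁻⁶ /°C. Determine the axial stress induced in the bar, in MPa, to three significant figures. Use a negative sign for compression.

Free thermal expansion αLΔT = 9.25e-6 · 1770 · 126 = 2.063 mm.
The walls engage after the gap closes; constrained expansion = 2.063 − 0.62 = 1.443 mm.
The walls impose strain ε = −(1.443)/1770 = -8.1522e-04; σ = Eε = 105000 · -8.1522e-04 = -85.6 MPa.

-85.6 MPa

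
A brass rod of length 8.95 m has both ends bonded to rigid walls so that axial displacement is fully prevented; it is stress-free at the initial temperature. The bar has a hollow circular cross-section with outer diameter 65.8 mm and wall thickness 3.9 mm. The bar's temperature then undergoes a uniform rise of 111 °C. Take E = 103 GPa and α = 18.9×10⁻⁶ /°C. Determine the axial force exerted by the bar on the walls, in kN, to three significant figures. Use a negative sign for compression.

-164 kN

Free thermal expansion αLΔT = 18.9e-6 · 8950 · 111 = 18.78 mm.
The walls impose strain ε = −(18.78)/8950 = -2.0979e-03; σ = Eε = 103000 · -2.0979e-03 = -216.1 MPa.
Wall reaction R = σ·A = -216.1·758.4 = -163900 N = -163.9 kN.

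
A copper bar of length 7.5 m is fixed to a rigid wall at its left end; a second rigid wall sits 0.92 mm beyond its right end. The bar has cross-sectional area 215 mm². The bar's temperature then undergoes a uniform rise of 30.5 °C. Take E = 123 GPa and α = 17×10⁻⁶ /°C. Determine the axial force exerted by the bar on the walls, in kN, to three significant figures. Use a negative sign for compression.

Free thermal expansion αLΔT = 17e-6 · 7500 · 30.5 = 3.889 mm.
The walls engage after the gap closes; constrained expansion = 3.889 − 0.92 = 2.969 mm.
The walls impose strain ε = −(2.969)/7500 = -3.9583e-04; σ = Eε = 123000 · -3.9583e-04 = -48.69 MPa.
Wall reaction R = σ·A = -48.69·215 = -10470 N = -10.47 kN.

-10.5 kN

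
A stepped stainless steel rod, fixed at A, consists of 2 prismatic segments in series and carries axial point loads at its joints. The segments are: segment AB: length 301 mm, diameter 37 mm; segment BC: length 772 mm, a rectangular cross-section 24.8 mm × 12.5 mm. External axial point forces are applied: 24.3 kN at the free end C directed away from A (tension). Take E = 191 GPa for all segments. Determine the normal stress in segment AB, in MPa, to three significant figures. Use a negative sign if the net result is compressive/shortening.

Internal axial forces (sectioning from the free end, tension +): N_BC = 24.3 kN, N_AB = 24.3 kN.
A_AB = 1075 mm².
σ_AB = N_AB/A_AB = 24300/1075 = 22.6 MPa.

22.6 MPa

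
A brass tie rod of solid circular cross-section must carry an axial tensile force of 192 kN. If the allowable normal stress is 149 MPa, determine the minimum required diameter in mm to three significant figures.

Required area A ≥ P/σ_allow = 192000/149 = 1289 mm².
For a solid circular section, d ≥ √(4A/π) = 40.51 mm.

40.5 mm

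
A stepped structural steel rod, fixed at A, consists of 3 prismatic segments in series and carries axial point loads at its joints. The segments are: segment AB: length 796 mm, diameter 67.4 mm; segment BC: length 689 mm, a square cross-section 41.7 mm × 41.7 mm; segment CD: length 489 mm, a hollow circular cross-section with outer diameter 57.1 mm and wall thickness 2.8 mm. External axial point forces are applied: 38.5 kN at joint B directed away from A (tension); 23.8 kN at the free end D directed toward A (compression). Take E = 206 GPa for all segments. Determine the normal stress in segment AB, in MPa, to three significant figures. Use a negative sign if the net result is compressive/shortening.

Internal axial forces (sectioning from the free end, tension +): N_CD = -23.8 kN, N_BC = -23.8 kN, N_AB = 14.7 kN.
A_AB = 3568 mm².
σ_AB = N_AB/A_AB = 14700/3568 = 4.12 MPa.

4.12 MPa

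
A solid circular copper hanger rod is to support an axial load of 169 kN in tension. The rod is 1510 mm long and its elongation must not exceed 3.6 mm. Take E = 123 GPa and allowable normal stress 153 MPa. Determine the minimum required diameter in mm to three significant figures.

37.5 mm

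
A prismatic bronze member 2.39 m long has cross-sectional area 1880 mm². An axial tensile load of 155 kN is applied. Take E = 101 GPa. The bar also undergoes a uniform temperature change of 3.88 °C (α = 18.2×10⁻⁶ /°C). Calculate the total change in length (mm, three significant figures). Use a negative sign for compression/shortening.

2.12 mm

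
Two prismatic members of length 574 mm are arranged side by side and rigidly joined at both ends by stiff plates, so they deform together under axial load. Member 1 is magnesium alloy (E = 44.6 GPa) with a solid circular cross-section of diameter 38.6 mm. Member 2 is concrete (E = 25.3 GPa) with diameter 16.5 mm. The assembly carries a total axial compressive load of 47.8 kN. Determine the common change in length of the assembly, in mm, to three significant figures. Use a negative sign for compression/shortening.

A_1 = 1170 mm².
A_2 = 213.8 mm².
Equal strain + equilibrium ⇒ each member carries load in proportion to AE: A₁E₁ = 52190000 N, A₂E₂ = 5410000 N, ΣAE = 57600000 N.
δ = PL/ΣAE = -47800·574/57600000 = -0.4763 mm.

-0.476 mm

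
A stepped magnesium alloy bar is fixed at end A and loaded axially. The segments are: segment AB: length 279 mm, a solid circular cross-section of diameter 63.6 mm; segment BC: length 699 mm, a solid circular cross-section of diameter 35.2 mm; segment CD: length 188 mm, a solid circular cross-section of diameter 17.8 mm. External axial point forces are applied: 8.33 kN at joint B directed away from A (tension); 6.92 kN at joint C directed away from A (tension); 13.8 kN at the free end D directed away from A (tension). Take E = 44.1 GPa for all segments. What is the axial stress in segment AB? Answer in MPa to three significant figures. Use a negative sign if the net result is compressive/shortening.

Internal axial forces (sectioning from the free end, tension +): N_CD = 13.8 kN, N_BC = 20.72 kN, N_AB = 29.05 kN.
A_AB = 3177 mm².
σ_AB = N_AB/A_AB = 29050/3177 = 9.144 MPa.

9.14 MPa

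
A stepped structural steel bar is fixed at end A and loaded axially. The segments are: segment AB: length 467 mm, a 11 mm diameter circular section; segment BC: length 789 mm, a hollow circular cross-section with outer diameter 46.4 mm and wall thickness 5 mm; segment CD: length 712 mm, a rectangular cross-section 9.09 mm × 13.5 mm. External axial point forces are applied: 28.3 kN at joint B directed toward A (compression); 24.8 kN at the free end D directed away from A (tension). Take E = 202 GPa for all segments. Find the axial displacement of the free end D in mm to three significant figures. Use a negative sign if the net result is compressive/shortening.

0.776 mm

Internal axial forces (sectioning from the free end, tension +): N_CD = 24.8 kN, N_BC = 24.8 kN, N_AB = -3.5 kN.
A_AB = 95.03 mm².
A_BC = 650.3 mm².
A_CD = 122.7 mm².
δ_AB = -3500·467/(95.03·202000) = -0.08514 mm
δ_BC = 24800·789/(650.3·202000) = 0.149 mm
δ_CD = 24800·712/(122.7·202000) = 0.7123 mm
δ = Σδ_i = 0.7761 mm.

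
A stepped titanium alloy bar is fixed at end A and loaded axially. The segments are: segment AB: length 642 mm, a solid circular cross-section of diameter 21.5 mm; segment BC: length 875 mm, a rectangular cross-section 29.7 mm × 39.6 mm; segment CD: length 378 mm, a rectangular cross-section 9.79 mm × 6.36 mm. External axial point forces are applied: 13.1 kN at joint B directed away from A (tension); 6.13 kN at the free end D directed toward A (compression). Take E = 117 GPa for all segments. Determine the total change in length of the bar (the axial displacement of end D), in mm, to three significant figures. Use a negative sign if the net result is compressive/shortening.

-0.252 mm

Internal axial forces (sectioning from the free end, tension +): N_CD = -6.13 kN, N_BC = -6.13 kN, N_AB = 6.97 kN.
A_AB = 363.1 mm².
A_BC = 1176 mm².
A_CD = 62.26 mm².
δ_AB = 6970·642/(363.1·117000) = 0.1053 mm
δ_BC = -6130·875/(1176·117000) = -0.03898 mm
δ_CD = -6130·378/(62.26·117000) = -0.3181 mm
δ = Σδ_i = -0.2517 mm.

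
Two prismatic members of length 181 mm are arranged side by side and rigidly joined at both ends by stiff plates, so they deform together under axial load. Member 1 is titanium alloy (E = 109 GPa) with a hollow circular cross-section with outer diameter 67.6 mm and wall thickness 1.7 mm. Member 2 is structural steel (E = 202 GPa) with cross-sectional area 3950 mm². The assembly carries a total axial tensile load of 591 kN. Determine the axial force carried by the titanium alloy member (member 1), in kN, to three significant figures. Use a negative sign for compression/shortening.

27.1 kN

A_1 = 352 mm².
Equal strain + equilibrium ⇒ each member carries load in proportion to AE: A₁E₁ = 38360000 N, A₂E₂ = 797900000 N, ΣAE = 836300000 N.
F₁ = P·A₁E₁/ΣAE = 591000·38360000/836300000 = 27110 N.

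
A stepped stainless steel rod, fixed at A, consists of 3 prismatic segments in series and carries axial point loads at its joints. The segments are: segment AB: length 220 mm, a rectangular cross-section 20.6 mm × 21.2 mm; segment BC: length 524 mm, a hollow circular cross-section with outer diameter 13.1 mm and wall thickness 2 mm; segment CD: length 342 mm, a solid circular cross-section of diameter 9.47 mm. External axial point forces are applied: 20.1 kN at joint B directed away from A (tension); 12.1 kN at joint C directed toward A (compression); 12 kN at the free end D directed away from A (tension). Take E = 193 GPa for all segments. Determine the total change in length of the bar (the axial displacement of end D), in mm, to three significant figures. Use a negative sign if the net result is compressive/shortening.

Internal axial forces (sectioning from the free end, tension +): N_CD = 12 kN, N_BC = -0.1 kN, N_AB = 20 kN.
A_AB = 436.7 mm².
A_BC = 69.74 mm².
A_CD = 70.44 mm².
δ_AB = 20000·220/(436.7·193000) = 0.0522 mm
δ_BC = -100·524/(69.74·193000) = -0.003893 mm
δ_CD = 12000·342/(70.44·193000) = 0.3019 mm
δ = Σδ_i = 0.3502 mm.

0.350 mm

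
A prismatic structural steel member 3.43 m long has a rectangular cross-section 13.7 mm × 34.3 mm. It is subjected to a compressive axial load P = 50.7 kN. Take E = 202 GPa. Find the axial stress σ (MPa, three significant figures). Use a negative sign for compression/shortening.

A = 469.9 mm².
σ = N/A = -50700/469.9 = -107.9 MPa.

-108 MPa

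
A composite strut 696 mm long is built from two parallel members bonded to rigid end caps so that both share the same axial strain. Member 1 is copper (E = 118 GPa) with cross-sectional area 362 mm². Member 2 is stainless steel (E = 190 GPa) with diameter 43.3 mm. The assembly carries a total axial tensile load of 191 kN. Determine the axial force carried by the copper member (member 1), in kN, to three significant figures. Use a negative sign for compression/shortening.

A_2 = 1473 mm².
Equal strain + equilibrium ⇒ each member carries load in proportion to AE: A₁E₁ = 42720000 N, A₂E₂ = 279800000 N, ΣAE = 322500000 N.
F₁ = P·A₁E₁/ΣAE = 191000·42720000/322500000 = 25300 N.

25.3 kN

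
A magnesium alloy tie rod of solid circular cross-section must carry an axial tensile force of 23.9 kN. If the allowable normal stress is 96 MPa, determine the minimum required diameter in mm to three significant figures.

17.8 mm

Required area A ≥ P/σ_allow = 23900/96 = 249 mm².
For a solid circular section, d ≥ √(4A/π) = 17.8 mm.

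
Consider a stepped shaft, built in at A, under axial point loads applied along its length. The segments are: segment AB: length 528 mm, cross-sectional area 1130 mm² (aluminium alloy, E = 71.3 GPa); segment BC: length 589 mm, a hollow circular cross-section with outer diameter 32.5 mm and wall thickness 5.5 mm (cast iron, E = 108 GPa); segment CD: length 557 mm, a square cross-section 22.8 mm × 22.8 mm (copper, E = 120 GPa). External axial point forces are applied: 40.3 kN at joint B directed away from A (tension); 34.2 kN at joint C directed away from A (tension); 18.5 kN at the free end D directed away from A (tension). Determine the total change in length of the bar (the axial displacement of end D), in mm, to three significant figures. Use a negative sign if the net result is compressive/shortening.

1.39 mm

Internal axial forces (sectioning from the free end, tension +): N_CD = 18.5 kN, N_BC = 52.7 kN, N_AB = 93 kN.
A_BC = 466.5 mm².
A_CD = 519.8 mm².
δ_AB = 93000·528/(1130·71300) = 0.6095 mm
δ_BC = 52700·589/(466.5·108000) = 0.6161 mm
δ_CD = 18500·557/(519.8·120000) = 0.1652 mm
δ = Σδ_i = 1.391 mm.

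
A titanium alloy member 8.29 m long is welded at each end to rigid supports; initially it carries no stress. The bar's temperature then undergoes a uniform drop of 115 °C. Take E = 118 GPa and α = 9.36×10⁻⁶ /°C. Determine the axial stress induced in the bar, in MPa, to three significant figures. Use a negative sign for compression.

127 MPa

Free thermal expansion αLΔT = 9.36e-6 · 8290 · -115 = -8.923 mm.
The walls impose strain ε = −(-8.923)/8290 = 1.0764e-03; σ = Eε = 118000 · 1.0764e-03 = 127 MPa.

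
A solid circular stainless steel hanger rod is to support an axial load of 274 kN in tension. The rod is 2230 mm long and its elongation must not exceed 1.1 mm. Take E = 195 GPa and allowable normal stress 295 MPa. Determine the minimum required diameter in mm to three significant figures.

Required area A ≥ P/σ_allow = 274000/295 = 928.8 mm².
For a solid circular section, d ≥ √(4A/π) = 34.39 mm.
Elongation limit: A ≥ PL/(Eδ_allow) = 274000·2230/(195000·1.1) = 2849 mm² ⇒ d ≥ 60.22 mm.
The elongation limit governs.

60.2 mm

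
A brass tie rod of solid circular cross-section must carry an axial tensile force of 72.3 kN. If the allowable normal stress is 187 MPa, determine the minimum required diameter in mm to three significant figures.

Required area A ≥ P/σ_allow = 72300/187 = 386.6 mm².
For a solid circular section, d ≥ √(4A/π) = 22.19 mm.

22.2 mm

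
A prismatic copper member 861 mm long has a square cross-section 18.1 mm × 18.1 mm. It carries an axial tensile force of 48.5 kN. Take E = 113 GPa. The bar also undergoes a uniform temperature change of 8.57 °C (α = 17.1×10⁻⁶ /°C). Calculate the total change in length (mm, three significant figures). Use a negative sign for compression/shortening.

1.25 mm

A = 327.6 mm².
δ_mech = NL/(AE) = 48500·861/(327.6·113000) = 1.128 mm.
δ_thermal = αLΔT = 17.1e-6·861·8.57 = 0.1262 mm.
δ = δ_mech + δ_thermal = 1.254 mm.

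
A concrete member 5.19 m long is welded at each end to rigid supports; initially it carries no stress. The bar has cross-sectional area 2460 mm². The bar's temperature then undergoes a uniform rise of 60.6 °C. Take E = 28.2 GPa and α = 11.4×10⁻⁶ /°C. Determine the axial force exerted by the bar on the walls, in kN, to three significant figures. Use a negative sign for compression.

Free thermal expansion αLΔT = 11.4e-6 · 5190 · 60.6 = 3.585 mm.
The walls impose strain ε = −(3.585)/5190 = -6.9084e-04; σ = Eε = 28200 · -6.9084e-04 = -19.48 MPa.
Wall reaction R = σ·A = -19.48·2460 = -47920 N = -47.92 kN.

-47.9 kN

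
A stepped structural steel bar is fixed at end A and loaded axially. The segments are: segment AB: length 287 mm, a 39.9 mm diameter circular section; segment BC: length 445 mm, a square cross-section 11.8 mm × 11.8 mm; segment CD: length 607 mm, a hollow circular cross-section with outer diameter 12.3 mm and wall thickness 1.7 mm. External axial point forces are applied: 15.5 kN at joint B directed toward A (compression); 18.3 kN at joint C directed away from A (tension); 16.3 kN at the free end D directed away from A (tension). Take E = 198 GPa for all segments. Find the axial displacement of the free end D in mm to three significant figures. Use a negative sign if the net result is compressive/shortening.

Internal axial forces (sectioning from the free end, tension +): N_CD = 16.3 kN, N_BC = 34.6 kN, N_AB = 19.1 kN.
A_AB = 1250 mm².
A_BC = 139.2 mm².
A_CD = 56.61 mm².
δ_AB = 19100·287/(1250·198000) = 0.02214 mm
δ_BC = 34600·445/(139.2·198000) = 0.5585 mm
δ_CD = 16300·607/(56.61·198000) = 0.8827 mm
δ = Σδ_i = 1.463 mm.

1.46 mm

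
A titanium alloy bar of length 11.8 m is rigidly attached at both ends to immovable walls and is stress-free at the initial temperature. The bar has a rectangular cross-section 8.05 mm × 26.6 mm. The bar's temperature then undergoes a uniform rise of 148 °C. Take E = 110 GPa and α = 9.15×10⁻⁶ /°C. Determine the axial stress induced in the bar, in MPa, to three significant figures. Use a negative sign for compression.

-149 MPa

Free thermal expansion αLΔT = 9.15e-6 · 11800 · 148 = 15.98 mm.
The walls impose strain ε = −(15.98)/11800 = -1.3542e-03; σ = Eε = 110000 · -1.3542e-03 = -149 MPa.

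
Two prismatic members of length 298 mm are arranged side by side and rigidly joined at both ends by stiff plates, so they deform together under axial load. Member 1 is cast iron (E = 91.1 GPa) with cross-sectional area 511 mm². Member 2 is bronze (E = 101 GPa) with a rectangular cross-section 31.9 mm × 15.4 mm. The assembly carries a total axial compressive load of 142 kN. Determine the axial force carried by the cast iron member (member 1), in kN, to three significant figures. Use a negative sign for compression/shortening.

A_2 = 491.3 mm².
Equal strain + equilibrium ⇒ each member carries load in proportion to AE: A₁E₁ = 46550000 N, A₂E₂ = 49620000 N, ΣAE = 96170000 N.
F₁ = P·A₁E₁/ΣAE = -142000·46550000/96170000 = -68740 N.

-68.7 kN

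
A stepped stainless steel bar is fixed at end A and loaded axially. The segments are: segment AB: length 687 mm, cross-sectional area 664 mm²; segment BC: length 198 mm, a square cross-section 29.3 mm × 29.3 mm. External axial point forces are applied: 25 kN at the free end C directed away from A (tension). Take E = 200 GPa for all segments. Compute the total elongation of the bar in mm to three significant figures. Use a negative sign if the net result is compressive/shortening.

0.158 mm

Internal axial forces (sectioning from the free end, tension +): N_BC = 25 kN, N_AB = 25 kN.
A_BC = 858.5 mm².
δ_AB = 25000·687/(664·200000) = 0.1293 mm
δ_BC = 25000·198/(858.5·200000) = 0.02883 mm
δ = Σδ_i = 0.1582 mm.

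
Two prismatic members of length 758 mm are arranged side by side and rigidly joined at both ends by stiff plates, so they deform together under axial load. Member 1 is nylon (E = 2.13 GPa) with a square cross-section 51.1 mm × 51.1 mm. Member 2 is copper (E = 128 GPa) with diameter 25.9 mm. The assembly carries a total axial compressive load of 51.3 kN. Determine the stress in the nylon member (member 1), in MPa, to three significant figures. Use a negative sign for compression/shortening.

A_1 = 2611 mm².
A_2 = 526.9 mm².
Equal strain + equilibrium ⇒ each member carries load in proportion to AE: A₁E₁ = 5562000 N, A₂E₂ = 67440000 N, ΣAE = 73000000 N.
σ₁ = P·E₁/ΣAE = -51300·2130/73000000 = -1.497 MPa.

-1.50 MPa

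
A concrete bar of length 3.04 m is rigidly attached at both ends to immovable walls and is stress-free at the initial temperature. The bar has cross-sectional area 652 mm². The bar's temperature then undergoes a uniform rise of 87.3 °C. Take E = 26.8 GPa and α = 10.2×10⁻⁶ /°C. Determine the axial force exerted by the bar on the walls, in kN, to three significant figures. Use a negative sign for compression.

Free thermal expansion αLΔT = 10.2e-6 · 3040 · 87.3 = 2.707 mm.
The walls impose strain ε = −(2.707)/3040 = -8.9046e-04; σ = Eε = 26800 · -8.9046e-04 = -23.86 MPa.
Wall reaction R = σ·A = -23.86·652 = -15560 N = -15.56 kN.

-15.6 kN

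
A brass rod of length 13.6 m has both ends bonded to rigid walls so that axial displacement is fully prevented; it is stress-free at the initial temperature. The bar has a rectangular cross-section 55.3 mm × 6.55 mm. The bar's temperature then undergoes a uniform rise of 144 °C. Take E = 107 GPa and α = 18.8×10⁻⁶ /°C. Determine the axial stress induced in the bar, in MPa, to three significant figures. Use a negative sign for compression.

-290 MPa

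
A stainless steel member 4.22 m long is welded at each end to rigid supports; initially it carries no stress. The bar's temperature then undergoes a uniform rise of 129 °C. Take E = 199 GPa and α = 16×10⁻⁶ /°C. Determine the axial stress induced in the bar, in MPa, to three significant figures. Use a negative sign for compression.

Free thermal expansion αLΔT = 16e-6 · 4220 · 129 = 8.71 mm.
The walls impose strain ε = −(8.71)/4220 = -2.0640e-03; σ = Eε = 199000 · -2.0640e-03 = -410.7 MPa.

-411 MPa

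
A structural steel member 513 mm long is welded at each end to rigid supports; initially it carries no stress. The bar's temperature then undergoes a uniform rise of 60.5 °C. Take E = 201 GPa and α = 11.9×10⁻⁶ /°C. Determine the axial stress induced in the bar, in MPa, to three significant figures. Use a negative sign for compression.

-145 MPa

Free thermal expansion αLΔT = 11.9e-6 · 513 · 60.5 = 0.3693 mm.
The walls impose strain ε = −(0.3693)/513 = -7.1995e-04; σ = Eε = 201000 · -7.1995e-04 = -144.7 MPa.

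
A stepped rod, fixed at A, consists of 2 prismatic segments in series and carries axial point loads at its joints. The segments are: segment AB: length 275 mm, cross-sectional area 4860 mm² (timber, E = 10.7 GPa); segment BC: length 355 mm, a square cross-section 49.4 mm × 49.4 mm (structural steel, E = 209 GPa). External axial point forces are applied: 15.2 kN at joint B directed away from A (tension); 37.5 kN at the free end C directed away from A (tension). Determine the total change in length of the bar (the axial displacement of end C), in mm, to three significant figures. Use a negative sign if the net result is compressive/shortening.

0.305 mm

Internal axial forces (sectioning from the free end, tension +): N_BC = 37.5 kN, N_AB = 52.7 kN.
A_BC = 2440 mm².
δ_AB = 52700·275/(4860·10700) = 0.2787 mm
δ_BC = 37500·355/(2440·209000) = 0.0261 mm
δ = Σδ_i = 0.3048 mm.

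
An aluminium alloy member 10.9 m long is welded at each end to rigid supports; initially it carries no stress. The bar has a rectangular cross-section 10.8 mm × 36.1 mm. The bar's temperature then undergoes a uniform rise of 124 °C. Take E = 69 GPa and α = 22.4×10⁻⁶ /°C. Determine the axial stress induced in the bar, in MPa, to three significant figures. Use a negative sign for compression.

-192 MPa

Free thermal expansion αLΔT = 22.4e-6 · 10900 · 124 = 30.28 mm.
The walls impose strain ε = −(30.28)/10900 = -2.7776e-03; σ = Eε = 69000 · -2.7776e-03 = -191.7 MPa.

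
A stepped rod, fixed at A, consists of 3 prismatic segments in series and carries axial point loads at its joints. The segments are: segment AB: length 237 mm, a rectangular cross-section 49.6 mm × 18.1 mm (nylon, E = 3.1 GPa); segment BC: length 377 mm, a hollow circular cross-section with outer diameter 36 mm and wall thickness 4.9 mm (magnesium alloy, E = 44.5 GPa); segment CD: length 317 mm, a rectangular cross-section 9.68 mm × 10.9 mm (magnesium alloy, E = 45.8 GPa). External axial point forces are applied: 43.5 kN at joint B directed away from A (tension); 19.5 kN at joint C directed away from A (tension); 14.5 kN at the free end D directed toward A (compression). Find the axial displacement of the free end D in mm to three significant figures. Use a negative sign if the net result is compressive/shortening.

3.27 mm

Internal axial forces (sectioning from the free end, tension +): N_CD = -14.5 kN, N_BC = 5 kN, N_AB = 48.5 kN.
A_AB = 897.8 mm².
A_BC = 478.7 mm².
A_CD = 105.5 mm².
δ_AB = 48500·237/(897.8·3100) = 4.13 mm
δ_BC = 5000·377/(478.7·44500) = 0.08848 mm
δ_CD = -14500·317/(105.5·45800) = -0.9512 mm
δ = Σδ_i = 3.267 mm.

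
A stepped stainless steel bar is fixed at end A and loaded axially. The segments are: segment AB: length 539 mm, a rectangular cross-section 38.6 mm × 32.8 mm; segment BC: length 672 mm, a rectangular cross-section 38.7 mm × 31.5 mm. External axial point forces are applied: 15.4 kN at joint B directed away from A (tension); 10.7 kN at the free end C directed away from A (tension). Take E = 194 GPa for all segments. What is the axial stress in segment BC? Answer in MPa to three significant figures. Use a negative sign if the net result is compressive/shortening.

8.78 MPa

Internal axial forces (sectioning from the free end, tension +): N_BC = 10.7 kN, N_AB = 26.1 kN.
A_BC = 1219 mm².
σ_BC = N_BC/A_BC = 10700/1219 = 8.777 MPa.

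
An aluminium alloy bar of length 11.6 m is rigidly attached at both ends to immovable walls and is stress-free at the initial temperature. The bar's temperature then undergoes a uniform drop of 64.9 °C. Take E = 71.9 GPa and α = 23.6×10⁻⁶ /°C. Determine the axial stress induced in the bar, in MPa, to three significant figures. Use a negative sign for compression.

110 MPa

Free thermal expansion αLΔT = 23.6e-6 · 11600 · -64.9 = -17.77 mm.
The walls impose strain ε = −(-17.77)/11600 = 1.5316e-03; σ = Eε = 71900 · 1.5316e-03 = 110.1 MPa.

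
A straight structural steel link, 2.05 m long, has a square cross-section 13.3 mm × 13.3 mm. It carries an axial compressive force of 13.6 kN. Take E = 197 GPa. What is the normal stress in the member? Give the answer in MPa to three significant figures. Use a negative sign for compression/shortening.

-76.9 MPa

A = 176.9 mm².
σ = N/A = -13600/176.9 = -76.88 MPa.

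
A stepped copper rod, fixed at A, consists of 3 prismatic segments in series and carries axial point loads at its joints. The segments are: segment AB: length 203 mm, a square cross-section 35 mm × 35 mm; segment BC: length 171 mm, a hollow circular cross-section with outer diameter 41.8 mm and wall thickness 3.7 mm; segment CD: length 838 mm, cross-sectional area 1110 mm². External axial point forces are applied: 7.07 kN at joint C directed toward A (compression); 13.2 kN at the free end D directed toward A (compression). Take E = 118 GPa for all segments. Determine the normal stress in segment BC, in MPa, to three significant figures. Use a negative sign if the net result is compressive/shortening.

-45.8 MPa

Internal axial forces (sectioning from the free end, tension +): N_CD = -13.2 kN, N_BC = -20.27 kN, N_AB = -20.27 kN.
A_BC = 442.9 mm².
σ_BC = N_BC/A_BC = -20270/442.9 = -45.77 MPa.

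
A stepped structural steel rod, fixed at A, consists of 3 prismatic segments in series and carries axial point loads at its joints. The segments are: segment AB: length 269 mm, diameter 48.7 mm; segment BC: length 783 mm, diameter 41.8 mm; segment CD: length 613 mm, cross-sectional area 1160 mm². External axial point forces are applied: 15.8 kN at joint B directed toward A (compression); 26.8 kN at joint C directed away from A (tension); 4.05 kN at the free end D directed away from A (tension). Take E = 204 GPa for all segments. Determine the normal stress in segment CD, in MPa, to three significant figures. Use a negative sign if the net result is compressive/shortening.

Internal axial forces (sectioning from the free end, tension +): N_CD = 4.05 kN, N_BC = 30.85 kN, N_AB = 15.05 kN.
σ_CD = N_CD/A_CD = 4050/1160 = 3.491 MPa.

3.49 MPa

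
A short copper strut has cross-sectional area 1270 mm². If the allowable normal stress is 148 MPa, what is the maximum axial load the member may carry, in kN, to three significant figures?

P_max = σ_allow · A = 148 · 1270 = 188000 N = 188 kN.

188 kN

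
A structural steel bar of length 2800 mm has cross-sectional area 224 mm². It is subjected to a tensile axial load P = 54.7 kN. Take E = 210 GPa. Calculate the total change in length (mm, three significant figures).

δ_mech = NL/(AE) = 54700·2800/(224·210000) = 3.256 mm.

3.26 mm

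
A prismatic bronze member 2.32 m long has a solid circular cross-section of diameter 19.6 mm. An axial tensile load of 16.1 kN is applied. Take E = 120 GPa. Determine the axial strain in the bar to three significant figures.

A = 301.7 mm².
σ = N/A = 53.36 MPa; ε = σ/E = 53.36/120000 = 4.447e-04.

4.45e-04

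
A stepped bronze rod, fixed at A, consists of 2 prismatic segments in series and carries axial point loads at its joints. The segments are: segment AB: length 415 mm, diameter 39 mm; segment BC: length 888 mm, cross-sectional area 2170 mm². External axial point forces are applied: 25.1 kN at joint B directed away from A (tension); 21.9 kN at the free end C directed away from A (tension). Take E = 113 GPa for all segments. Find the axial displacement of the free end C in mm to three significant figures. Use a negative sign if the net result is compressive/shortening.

Internal axial forces (sectioning from the free end, tension +): N_BC = 21.9 kN, N_AB = 47 kN.
A_AB = 1195 mm².
δ_AB = 47000·415/(1195·113000) = 0.1445 mm
δ_BC = 21900·888/(2170·113000) = 0.07931 mm
δ = Σδ_i = 0.2238 mm.

0.224 mm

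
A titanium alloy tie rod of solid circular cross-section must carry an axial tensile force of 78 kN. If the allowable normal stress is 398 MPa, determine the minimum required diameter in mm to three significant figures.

Required area A ≥ P/σ_allow = 78000/398 = 196 mm².
For a solid circular section, d ≥ √(4A/π) = 15.8 mm.

15.8 mm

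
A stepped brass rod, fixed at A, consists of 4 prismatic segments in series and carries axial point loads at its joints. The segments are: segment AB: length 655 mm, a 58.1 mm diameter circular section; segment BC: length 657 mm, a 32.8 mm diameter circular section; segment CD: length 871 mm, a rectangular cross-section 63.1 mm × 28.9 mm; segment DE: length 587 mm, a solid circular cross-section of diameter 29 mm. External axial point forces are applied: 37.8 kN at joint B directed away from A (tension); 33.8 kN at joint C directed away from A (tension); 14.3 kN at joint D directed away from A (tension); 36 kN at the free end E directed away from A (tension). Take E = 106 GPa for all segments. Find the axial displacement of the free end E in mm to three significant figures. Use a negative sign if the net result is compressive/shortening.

1.43 mm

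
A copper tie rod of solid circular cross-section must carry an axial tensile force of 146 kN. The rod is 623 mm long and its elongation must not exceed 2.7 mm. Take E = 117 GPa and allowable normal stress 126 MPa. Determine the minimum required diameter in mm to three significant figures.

38.4 mm

Required area A ≥ P/σ_allow = 146000/126 = 1159 mm².
For a solid circular section, d ≥ √(4A/π) = 38.41 mm.
Elongation limit: A ≥ PL/(Eδ_allow) = 146000·623/(117000·2.7) = 287.9 mm² ⇒ d ≥ 19.15 mm.
The stress limit governs.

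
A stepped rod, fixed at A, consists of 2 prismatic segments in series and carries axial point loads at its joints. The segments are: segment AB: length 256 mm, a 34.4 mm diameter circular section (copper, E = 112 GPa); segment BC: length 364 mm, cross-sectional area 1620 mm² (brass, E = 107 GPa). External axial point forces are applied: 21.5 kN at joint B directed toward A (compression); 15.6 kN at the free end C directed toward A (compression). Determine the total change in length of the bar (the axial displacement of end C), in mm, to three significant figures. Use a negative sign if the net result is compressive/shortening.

Internal axial forces (sectioning from the free end, tension +): N_BC = -15.6 kN, N_AB = -37.1 kN.
A_AB = 929.4 mm².
δ_AB = -37100·256/(929.4·112000) = -0.09124 mm
δ_BC = -15600·364/(1620·107000) = -0.03276 mm
δ = Σδ_i = -0.124 mm.

-0.124 mm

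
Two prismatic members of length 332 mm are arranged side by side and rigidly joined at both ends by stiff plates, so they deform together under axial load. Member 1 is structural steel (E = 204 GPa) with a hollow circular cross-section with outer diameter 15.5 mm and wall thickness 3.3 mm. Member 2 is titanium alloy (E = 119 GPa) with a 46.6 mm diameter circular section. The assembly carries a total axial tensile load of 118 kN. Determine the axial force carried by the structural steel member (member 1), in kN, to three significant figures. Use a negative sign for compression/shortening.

A_1 = 126.5 mm².
A_2 = 1706 mm².
Equal strain + equilibrium ⇒ each member carries load in proportion to AE: A₁E₁ = 25800000 N, A₂E₂ = 203000000 N, ΣAE = 228800000 N.
F₁ = P·A₁E₁/ΣAE = 118000·25800000/228800000 = 13310 N.

13.3 kN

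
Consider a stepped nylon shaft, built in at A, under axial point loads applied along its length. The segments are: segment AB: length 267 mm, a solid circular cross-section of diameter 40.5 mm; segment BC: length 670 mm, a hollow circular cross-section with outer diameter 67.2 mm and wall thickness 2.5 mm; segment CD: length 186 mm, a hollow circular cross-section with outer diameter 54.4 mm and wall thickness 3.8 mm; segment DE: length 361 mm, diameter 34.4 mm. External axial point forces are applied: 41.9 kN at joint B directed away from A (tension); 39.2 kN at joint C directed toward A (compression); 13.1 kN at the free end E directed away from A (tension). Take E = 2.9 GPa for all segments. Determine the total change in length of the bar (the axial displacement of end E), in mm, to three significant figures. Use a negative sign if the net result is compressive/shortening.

Internal axial forces (sectioning from the free end, tension +): N_DE = 13.1 kN, N_CD = 13.1 kN, N_BC = -26.1 kN, N_AB = 15.8 kN.
A_AB = 1288 mm².
A_BC = 508.2 mm².
A_CD = 604.1 mm².
A_DE = 929.4 mm².
δ_AB = 15800·267/(1288·2900) = 1.129 mm
δ_BC = -26100·670/(508.2·2900) = -11.87 mm
δ_CD = 13100·186/(604.1·2900) = 1.391 mm
δ_DE = 13100·361/(929.4·2900) = 1.755 mm
δ = Σδ_i = -7.592 mm.

-7.59 mm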